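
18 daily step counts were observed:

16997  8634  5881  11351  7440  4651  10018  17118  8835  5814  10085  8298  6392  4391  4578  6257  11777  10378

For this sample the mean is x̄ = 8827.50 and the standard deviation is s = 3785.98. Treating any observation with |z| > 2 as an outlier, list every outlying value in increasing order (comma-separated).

16997, 17118

Cutoffs at x̄ ± 2s: 8827.50 ± 2·3785.98 = [1255.54, 16399.46].
16997: z = 2.16, |z| > 2 → outlier.
17118: z = 2.19, |z| > 2 → outlier.
Every other value lies within [1255.54, 16399.46].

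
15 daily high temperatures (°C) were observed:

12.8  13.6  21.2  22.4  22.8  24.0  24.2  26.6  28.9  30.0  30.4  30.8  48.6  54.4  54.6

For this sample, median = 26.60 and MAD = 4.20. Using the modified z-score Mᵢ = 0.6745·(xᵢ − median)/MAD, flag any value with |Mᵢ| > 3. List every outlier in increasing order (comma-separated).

48.6, 54.4, 54.6

|Mᵢ| > 3 ⇔ |xᵢ − 26.60| > 3·4.20/0.6745 = 18.68.
So outliers lie outside [7.92, 45.28].
48.6: M = 3.53 → outlier.
54.4: M = 4.46 → outlier.
54.6: M = 4.50 → outlier.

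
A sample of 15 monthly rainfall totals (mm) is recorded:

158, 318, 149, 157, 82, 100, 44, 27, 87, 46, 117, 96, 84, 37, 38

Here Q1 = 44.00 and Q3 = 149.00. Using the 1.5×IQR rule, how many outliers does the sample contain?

IQR = 105.00; fences at 44.00 − 157.50 = -113.50 and 149.00 + 157.50 = 306.50.
Outside the cutoffs: 318.

1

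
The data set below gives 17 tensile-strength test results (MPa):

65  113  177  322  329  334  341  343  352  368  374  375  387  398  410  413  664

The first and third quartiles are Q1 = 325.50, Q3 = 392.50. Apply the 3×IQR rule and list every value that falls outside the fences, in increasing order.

IQR = Q3 − Q1 = 392.50 − 325.50 = 67.00.
Lower fence = Q1 − 3·IQR = 325.50 − 201.00 = 124.50.
Upper fence = Q3 + 3·IQR = 392.50 + 201.00 = 593.50.
65 < 124.50 → outlier.
113 < 124.50 → outlier.
664 > 593.50 → outlier.
All remaining values lie within [124.50, 593.50].

65, 113, 664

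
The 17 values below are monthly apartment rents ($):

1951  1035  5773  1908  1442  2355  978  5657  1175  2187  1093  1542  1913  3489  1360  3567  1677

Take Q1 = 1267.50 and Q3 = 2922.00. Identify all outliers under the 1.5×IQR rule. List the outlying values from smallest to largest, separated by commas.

IQR = Q3 − Q1 = 2922.00 − 1267.50 = 1654.50.
Lower fence = Q1 − 1.5·IQR = 1267.50 − 2481.75 = -1214.25.
Upper fence = Q3 + 1.5·IQR = 2922.00 + 2481.75 = 5403.75.
5657 > 5403.75 → outlier.
5773 > 5403.75 → outlier.
All remaining values lie within [-1214.25, 5403.75].

5657, 5773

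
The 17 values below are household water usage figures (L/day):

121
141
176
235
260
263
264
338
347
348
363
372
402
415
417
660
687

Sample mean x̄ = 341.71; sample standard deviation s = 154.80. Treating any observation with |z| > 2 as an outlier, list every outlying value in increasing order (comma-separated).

Cutoffs at x̄ ± 2s: 341.71 ± 2·154.80 = [32.11, 651.31].
660: z = 2.06, |z| > 2 → outlier.
687: z = 2.23, |z| > 2 → outlier.
Every other value lies within [32.11, 651.31].

660, 687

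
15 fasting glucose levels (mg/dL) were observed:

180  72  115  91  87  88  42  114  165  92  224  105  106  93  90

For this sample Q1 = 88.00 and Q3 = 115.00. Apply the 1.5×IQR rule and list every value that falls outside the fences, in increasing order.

42, 165, 180, 224

IQR = Q3 − Q1 = 115.00 − 88.00 = 27.00.
Lower fence = Q1 − 1.5·IQR = 88.00 − 40.50 = 47.50.
Upper fence = Q3 + 1.5·IQR = 115.00 + 40.50 = 155.50.
42 < 47.50 → outlier.
165 > 155.50 → outlier.
180 > 155.50 → outlier.
224 > 155.50 → outlier.
All remaining values lie within [47.50, 155.50].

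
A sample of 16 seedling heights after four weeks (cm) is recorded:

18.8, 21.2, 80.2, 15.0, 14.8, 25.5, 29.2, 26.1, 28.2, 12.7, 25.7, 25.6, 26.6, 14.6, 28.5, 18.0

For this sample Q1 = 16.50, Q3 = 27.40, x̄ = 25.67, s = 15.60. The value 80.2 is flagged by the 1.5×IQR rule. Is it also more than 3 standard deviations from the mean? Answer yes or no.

yes

z = (80.2 − 25.67) / 15.60 = 3.50.
|z| = 3.50 > 3.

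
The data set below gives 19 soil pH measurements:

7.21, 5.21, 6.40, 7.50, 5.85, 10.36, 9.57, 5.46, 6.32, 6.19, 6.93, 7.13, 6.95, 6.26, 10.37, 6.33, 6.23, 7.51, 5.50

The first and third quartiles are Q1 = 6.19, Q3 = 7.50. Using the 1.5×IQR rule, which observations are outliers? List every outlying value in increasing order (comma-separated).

IQR = Q3 − Q1 = 7.50 − 6.19 = 1.31.
Lower fence = Q1 − 1.5·IQR = 6.19 − 1.965 = 4.225.
Upper fence = Q3 + 1.5·IQR = 7.50 + 1.965 = 9.465.
9.57 > 9.465 → outlier.
10.36 > 9.465 → outlier.
10.37 > 9.465 → outlier.
All remaining values lie within [4.225, 9.465].

9.57, 10.36, 10.37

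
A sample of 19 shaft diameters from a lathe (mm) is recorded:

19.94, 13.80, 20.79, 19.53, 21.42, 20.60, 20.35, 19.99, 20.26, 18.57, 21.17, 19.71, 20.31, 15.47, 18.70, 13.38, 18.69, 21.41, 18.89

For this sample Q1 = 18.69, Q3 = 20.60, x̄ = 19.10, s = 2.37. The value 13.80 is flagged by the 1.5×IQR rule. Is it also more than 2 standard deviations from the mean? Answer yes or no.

yes

z = (13.80 − 19.10) / 2.37 = -2.24.
|z| = 2.24 > 2.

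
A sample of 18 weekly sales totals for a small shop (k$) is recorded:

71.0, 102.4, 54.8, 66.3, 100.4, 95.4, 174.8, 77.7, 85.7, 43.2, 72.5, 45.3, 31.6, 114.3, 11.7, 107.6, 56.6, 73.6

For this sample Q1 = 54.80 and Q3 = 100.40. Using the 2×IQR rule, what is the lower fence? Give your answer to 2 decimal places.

IQR = Q3 − Q1 = 100.40 − 54.80 = 45.60.
Lower fence = Q1 − 2·IQR = 54.80 − 91.20 = -36.40.
Upper fence = Q3 + 2·IQR = 100.40 + 91.20 = 191.60.

-36.40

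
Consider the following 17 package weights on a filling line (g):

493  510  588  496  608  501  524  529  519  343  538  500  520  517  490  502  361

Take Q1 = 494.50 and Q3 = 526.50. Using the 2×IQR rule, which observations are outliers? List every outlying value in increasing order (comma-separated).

IQR = Q3 − Q1 = 526.50 − 494.50 = 32.00.
Lower fence = Q1 − 2·IQR = 494.50 − 64.00 = 430.50.
Upper fence = Q3 + 2·IQR = 526.50 + 64.00 = 590.50.
343 < 430.50 → outlier.
361 < 430.50 → outlier.
608 > 590.50 → outlier.
All remaining values lie within [430.50, 590.50].

343, 361, 608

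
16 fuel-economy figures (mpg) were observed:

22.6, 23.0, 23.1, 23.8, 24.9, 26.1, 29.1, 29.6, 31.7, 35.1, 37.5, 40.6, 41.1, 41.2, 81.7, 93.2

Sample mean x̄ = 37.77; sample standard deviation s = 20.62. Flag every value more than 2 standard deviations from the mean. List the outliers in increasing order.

Cutoffs at x̄ ± 2s: 37.77 ± 2·20.62 = [-3.47, 79.01].
81.7: z = 2.13, |z| > 2 → outlier.
93.2: z = 2.69, |z| > 2 → outlier.
Every other value lies within [-3.47, 79.01].

81.7, 93.2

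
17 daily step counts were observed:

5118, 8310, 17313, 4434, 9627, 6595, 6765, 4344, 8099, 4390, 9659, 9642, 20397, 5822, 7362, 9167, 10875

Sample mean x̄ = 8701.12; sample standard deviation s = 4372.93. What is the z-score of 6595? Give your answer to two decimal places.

z = (6595 − 8701.12) / 4372.93 = -0.48.

-0.48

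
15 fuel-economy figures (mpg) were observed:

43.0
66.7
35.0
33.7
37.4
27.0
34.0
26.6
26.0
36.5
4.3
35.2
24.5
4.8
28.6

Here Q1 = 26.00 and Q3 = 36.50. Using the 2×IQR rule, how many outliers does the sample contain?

IQR = 10.50; fences at 26.00 − 21.00 = 5.00 and 36.50 + 21.00 = 57.50.
Outside the cutoffs: 4.3, 4.8, 66.7.

3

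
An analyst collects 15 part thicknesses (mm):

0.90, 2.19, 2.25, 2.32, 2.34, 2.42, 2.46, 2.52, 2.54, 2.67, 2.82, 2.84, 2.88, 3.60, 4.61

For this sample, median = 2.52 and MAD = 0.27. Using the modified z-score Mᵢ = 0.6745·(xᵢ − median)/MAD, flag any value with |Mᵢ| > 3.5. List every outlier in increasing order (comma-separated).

|Mᵢ| > 3.5 ⇔ |xᵢ − 2.52| > 3.5·0.27/0.6745 = 1.40.
So outliers lie outside [1.12, 3.92].
0.90: M = -4.05 → outlier.
4.61: M = 5.22 → outlier.

0.90, 4.61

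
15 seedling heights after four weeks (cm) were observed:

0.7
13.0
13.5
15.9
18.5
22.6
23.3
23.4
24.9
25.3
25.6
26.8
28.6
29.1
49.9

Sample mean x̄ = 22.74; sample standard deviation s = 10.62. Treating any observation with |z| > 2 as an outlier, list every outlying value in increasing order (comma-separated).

0.7, 49.9

Cutoffs at x̄ ± 2s: 22.74 ± 2·10.62 = [1.50, 43.98].
0.7: z = -2.08, |z| > 2 → outlier.
49.9: z = 2.56, |z| > 2 → outlier.
Every other value lies within [1.50, 43.98].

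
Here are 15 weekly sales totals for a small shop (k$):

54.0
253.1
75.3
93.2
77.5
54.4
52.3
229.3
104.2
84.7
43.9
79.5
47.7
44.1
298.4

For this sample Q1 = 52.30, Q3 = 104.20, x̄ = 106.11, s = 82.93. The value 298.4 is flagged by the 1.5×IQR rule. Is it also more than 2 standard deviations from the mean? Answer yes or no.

z = (298.4 − 106.11) / 82.93 = 2.32.
|z| = 2.32 > 2.

yes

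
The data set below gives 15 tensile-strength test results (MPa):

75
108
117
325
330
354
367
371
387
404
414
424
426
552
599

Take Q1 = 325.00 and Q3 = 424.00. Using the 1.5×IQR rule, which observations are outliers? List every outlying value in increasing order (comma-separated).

75, 108, 117, 599

IQR = Q3 − Q1 = 424.00 − 325.00 = 99.00.
Lower fence = Q1 − 1.5·IQR = 325.00 − 148.50 = 176.50.
Upper fence = Q3 + 1.5·IQR = 424.00 + 148.50 = 572.50.
75 < 176.50 → outlier.
108 < 176.50 → outlier.
117 < 176.50 → outlier.
599 > 572.50 → outlier.
All remaining values lie within [176.50, 572.50].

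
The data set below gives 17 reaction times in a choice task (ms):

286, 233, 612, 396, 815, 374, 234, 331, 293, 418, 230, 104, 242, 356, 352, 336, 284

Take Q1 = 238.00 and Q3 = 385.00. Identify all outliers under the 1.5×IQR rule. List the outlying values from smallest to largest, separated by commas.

IQR = Q3 − Q1 = 385.00 − 238.00 = 147.00.
Lower fence = Q1 − 1.5·IQR = 238.00 − 220.50 = 17.50.
Upper fence = Q3 + 1.5·IQR = 385.00 + 220.50 = 605.50.
612 > 605.50 → outlier.
815 > 605.50 → outlier.
All remaining values lie within [17.50, 605.50].

612, 815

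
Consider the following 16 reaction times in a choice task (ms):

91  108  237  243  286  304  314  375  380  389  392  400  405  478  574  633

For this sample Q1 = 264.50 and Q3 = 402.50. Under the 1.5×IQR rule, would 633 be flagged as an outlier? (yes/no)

yes

IQR = Q3 − Q1 = 402.50 − 264.50 = 138.00.
Lower fence = Q1 − 1.5·IQR = 264.50 − 207.00 = 57.50.
Upper fence = Q3 + 1.5·IQR = 402.50 + 207.00 = 609.50.
633 lies above the upper fence.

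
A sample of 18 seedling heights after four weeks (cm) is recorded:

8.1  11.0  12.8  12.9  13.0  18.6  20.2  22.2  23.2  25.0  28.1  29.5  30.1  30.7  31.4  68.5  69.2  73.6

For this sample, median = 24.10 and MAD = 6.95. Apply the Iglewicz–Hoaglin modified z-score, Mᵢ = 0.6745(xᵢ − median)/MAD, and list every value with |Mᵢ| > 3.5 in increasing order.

68.5, 69.2, 73.6

|Mᵢ| > 3.5 ⇔ |xᵢ − 24.10| > 3.5·6.95/0.6745 = 36.06.
So outliers lie outside [-11.96, 60.16].
68.5: M = 4.31 → outlier.
69.2: M = 4.38 → outlier.
73.6: M = 4.80 → outlier.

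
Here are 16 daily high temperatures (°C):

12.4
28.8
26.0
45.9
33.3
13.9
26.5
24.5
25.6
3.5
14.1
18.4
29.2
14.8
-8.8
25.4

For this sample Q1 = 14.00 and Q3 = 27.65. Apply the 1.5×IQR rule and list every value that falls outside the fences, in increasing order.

IQR = Q3 − Q1 = 27.65 − 14.00 = 13.65.
Lower fence = Q1 − 1.5·IQR = 14.00 − 20.475 = -6.475.
Upper fence = Q3 + 1.5·IQR = 27.65 + 20.475 = 48.125.
-8.8 < -6.475 → outlier.
All remaining values lie within [-6.475, 48.125].

-8.8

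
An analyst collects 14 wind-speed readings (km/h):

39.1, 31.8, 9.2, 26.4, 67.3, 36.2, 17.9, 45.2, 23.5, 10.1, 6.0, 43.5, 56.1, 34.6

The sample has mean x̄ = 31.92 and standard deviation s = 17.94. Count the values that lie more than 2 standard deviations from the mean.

0

Cutoffs: x̄ ± 2s = [-3.96, 67.80].
Every value lies within the cutoffs.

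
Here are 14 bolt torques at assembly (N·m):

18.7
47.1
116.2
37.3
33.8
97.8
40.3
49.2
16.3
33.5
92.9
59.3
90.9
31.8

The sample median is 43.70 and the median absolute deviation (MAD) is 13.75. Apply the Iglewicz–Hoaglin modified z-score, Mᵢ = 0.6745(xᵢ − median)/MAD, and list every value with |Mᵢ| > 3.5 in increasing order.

116.2

|Mᵢ| > 3.5 ⇔ |xᵢ − 43.70| > 3.5·13.75/0.6745 = 71.35.
So outliers lie outside [-27.65, 115.05].
116.2: M = 3.56 → outlier.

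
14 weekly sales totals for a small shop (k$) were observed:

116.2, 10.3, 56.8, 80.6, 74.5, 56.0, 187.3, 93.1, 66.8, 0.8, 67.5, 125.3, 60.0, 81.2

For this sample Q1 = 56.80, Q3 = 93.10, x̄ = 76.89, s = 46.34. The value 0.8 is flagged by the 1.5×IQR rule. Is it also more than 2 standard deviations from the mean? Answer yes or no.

z = (0.8 − 76.89) / 46.34 = -1.64.
|z| = 1.64 ≤ 2.

no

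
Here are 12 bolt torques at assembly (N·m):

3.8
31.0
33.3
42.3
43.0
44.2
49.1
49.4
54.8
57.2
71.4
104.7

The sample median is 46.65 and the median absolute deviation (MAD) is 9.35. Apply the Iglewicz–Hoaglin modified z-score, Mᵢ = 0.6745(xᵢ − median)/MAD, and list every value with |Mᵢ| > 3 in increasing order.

3.8, 104.7

|Mᵢ| > 3 ⇔ |xᵢ − 46.65| > 3·9.35/0.6745 = 41.59.
So outliers lie outside [5.06, 88.24].
3.8: M = -3.09 → outlier.
104.7: M = 4.19 → outlier.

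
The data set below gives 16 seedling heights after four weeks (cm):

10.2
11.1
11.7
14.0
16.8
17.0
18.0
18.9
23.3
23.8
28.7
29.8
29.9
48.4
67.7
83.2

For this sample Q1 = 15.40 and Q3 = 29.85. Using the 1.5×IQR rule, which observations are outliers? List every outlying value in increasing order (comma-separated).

67.7, 83.2

IQR = Q3 − Q1 = 29.85 − 15.40 = 14.45.
Lower fence = Q1 − 1.5·IQR = 15.40 − 21.675 = -6.275.
Upper fence = Q3 + 1.5·IQR = 29.85 + 21.675 = 51.525.
67.7 > 51.525 → outlier.
83.2 > 51.525 → outlier.
All remaining values lie within [-6.275, 51.525].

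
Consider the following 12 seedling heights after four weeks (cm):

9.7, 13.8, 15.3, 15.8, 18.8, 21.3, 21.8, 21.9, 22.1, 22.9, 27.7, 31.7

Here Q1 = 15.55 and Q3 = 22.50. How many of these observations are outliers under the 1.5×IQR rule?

IQR = 6.95; fences at 15.55 − 10.425 = 5.125 and 22.50 + 10.425 = 32.925.
Every value lies within the cutoffs.

0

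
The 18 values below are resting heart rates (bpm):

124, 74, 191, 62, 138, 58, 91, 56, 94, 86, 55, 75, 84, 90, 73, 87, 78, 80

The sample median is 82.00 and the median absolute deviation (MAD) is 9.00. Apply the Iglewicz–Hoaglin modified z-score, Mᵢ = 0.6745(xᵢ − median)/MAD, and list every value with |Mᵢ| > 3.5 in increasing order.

|Mᵢ| > 3.5 ⇔ |xᵢ − 82.00| > 3.5·9.00/0.6745 = 46.70.
So outliers lie outside [35.30, 128.70].
138: M = 4.20 → outlier.
191: M = 8.17 → outlier.

138, 191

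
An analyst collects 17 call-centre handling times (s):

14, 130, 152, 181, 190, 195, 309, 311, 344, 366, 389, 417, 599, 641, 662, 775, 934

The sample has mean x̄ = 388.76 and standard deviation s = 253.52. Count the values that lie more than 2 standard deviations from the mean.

Cutoffs: x̄ ± 2s = [-118.28, 895.80].
Outside the cutoffs: 934.

1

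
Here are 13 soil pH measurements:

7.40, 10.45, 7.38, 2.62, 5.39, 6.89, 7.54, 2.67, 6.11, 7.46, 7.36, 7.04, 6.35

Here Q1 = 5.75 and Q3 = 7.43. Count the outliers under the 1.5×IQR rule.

IQR = 1.68; fences at 5.75 − 2.52 = 3.23 and 7.43 + 2.52 = 9.95.
Outside the cutoffs: 2.62, 2.67, 10.45.

3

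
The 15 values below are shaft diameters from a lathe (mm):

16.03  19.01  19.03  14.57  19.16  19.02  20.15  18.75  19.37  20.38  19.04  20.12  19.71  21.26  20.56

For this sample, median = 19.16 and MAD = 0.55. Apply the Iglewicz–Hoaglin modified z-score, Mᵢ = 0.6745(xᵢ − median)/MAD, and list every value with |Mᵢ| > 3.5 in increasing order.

14.57, 16.03

|Mᵢ| > 3.5 ⇔ |xᵢ − 19.16| > 3.5·0.55/0.6745 = 2.85.
So outliers lie outside [16.31, 22.01].
14.57: M = -5.63 → outlier.
16.03: M = -3.84 → outlier.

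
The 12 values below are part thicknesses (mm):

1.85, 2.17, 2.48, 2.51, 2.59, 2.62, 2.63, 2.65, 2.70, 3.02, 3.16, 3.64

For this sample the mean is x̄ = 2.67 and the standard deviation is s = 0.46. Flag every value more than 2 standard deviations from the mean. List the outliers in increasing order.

3.64

Cutoffs at x̄ ± 2s: 2.67 ± 2·0.46 = [1.75, 3.59].
3.64: z = 2.11, |z| > 2 → outlier.
Every other value lies within [1.75, 3.59].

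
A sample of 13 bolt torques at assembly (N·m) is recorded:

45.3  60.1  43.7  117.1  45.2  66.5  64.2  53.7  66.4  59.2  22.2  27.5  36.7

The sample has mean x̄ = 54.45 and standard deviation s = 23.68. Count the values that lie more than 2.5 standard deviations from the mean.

Cutoffs: x̄ ± 2.5s = [-4.75, 113.65].
Outside the cutoffs: 117.1.

1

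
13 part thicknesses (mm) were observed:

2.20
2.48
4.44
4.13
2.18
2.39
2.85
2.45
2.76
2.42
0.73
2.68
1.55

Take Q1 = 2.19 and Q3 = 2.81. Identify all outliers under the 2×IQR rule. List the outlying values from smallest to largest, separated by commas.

0.73, 4.13, 4.44

IQR = Q3 − Q1 = 2.81 − 2.19 = 0.62.
Lower fence = Q1 − 2·IQR = 2.19 − 1.24 = 0.95.
Upper fence = Q3 + 2·IQR = 2.81 + 1.24 = 4.05.
0.73 < 0.95 → outlier.
4.13 > 4.05 → outlier.
4.44 > 4.05 → outlier.
All remaining values lie within [0.95, 4.05].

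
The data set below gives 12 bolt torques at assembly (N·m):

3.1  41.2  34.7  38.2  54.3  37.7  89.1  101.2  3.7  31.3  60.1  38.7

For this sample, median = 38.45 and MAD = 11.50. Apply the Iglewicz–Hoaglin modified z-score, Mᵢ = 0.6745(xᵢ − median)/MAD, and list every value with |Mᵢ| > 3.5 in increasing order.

|Mᵢ| > 3.5 ⇔ |xᵢ − 38.45| > 3.5·11.50/0.6745 = 59.67.
So outliers lie outside [-21.22, 98.12].
101.2: M = 3.68 → outlier.

101.2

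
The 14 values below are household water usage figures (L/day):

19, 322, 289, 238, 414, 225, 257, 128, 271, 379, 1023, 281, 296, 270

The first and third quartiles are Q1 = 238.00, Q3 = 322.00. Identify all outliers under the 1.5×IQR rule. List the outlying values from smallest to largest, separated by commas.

IQR = Q3 − Q1 = 322.00 − 238.00 = 84.00.
Lower fence = Q1 − 1.5·IQR = 238.00 − 126.00 = 112.00.
Upper fence = Q3 + 1.5·IQR = 322.00 + 126.00 = 448.00.
19 < 112.00 → outlier.
1023 > 448.00 → outlier.
All remaining values lie within [112.00, 448.00].

19, 1023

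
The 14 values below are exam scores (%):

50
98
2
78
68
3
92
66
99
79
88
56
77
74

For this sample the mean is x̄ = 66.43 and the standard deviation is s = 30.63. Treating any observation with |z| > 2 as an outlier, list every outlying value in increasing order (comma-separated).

2, 3

Cutoffs at x̄ ± 2s: 66.43 ± 2·30.63 = [5.17, 127.69].
2: z = -2.10, |z| > 2 → outlier.
3: z = -2.07, |z| > 2 → outlier.
Every other value lies within [5.17, 127.69].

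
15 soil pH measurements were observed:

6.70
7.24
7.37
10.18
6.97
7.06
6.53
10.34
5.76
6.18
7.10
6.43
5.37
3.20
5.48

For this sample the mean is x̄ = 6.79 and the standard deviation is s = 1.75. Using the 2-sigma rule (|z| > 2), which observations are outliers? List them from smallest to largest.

Cutoffs at x̄ ± 2s: 6.79 ± 2·1.75 = [3.29, 10.29].
3.20: z = -2.05, |z| > 2 → outlier.
10.34: z = 2.03, |z| > 2 → outlier.
Every other value lies within [3.29, 10.29].

3.20, 10.34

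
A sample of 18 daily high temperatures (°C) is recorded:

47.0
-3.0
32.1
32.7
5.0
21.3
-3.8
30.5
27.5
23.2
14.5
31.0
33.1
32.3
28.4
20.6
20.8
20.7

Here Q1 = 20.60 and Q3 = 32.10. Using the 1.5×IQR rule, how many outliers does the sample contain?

IQR = 11.50; fences at 20.60 − 17.25 = 3.35 and 32.10 + 17.25 = 49.35.
Outside the cutoffs: -3.8, -3.0.

2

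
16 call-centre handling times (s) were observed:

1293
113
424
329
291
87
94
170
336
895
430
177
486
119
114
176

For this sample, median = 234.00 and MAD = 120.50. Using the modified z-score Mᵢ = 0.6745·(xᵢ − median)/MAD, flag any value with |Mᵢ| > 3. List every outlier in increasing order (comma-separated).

|Mᵢ| > 3 ⇔ |xᵢ − 234.00| > 3·120.50/0.6745 = 535.95.
So outliers lie outside [-301.95, 769.95].
895: M = 3.70 → outlier.
1293: M = 5.93 → outlier.

895, 1293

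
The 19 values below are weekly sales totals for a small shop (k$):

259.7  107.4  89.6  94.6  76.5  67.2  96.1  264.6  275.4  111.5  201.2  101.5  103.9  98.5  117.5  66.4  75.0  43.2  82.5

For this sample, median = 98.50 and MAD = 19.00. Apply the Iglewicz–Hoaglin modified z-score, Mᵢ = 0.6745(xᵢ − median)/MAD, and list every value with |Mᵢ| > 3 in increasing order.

|Mᵢ| > 3 ⇔ |xᵢ − 98.50| > 3·19.00/0.6745 = 84.51.
So outliers lie outside [13.99, 183.01].
201.2: M = 3.65 → outlier.
259.7: M = 5.72 → outlier.
264.6: M = 5.90 → outlier.
275.4: M = 6.28 → outlier.

201.2, 259.7, 264.6, 275.4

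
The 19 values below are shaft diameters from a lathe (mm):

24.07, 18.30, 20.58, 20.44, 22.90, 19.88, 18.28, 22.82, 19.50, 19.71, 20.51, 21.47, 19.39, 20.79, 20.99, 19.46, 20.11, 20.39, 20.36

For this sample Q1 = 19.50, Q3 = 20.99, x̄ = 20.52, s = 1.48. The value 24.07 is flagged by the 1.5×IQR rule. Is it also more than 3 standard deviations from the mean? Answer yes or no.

z = (24.07 − 20.52) / 1.48 = 2.40.
|z| = 2.40 ≤ 3.

no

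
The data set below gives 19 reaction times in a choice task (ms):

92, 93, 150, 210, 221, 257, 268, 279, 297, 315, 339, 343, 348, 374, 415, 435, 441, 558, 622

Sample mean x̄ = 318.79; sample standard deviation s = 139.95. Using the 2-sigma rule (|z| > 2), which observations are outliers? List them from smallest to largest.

Cutoffs at x̄ ± 2s: 318.79 ± 2·139.95 = [38.89, 598.69].
622: z = 2.17, |z| > 2 → outlier.
Every other value lies within [38.89, 598.69].

622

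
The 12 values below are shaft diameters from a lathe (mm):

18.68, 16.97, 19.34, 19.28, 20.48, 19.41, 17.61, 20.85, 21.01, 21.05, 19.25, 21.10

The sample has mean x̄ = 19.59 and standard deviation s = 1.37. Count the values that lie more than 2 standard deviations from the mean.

Cutoffs: x̄ ± 2s = [16.85, 22.33].
Every value lies within the cutoffs.

0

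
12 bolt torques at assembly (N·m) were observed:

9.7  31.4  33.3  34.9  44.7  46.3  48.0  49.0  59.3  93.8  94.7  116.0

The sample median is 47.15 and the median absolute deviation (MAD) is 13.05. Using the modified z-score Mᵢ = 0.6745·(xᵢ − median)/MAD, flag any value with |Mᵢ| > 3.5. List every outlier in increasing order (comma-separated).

116.0

|Mᵢ| > 3.5 ⇔ |xᵢ − 47.15| > 3.5·13.05/0.6745 = 67.72.
So outliers lie outside [-20.57, 114.87].
116.0: M = 3.56 → outlier.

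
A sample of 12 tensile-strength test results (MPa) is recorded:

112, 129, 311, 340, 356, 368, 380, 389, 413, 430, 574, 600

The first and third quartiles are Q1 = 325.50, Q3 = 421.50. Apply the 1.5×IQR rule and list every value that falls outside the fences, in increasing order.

112, 129, 574, 600

IQR = Q3 − Q1 = 421.50 − 325.50 = 96.00.
Lower fence = Q1 − 1.5·IQR = 325.50 − 144.00 = 181.50.
Upper fence = Q3 + 1.5·IQR = 421.50 + 144.00 = 565.50.
112 < 181.50 → outlier.
129 < 181.50 → outlier.
574 > 565.50 → outlier.
600 > 565.50 → outlier.
All remaining values lie within [181.50, 565.50].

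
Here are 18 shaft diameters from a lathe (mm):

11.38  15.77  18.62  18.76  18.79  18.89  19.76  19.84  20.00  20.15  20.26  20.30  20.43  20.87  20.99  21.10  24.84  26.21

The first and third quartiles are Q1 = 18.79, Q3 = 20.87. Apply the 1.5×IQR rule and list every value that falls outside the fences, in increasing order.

IQR = Q3 − Q1 = 20.87 − 18.79 = 2.08.
Lower fence = Q1 − 1.5·IQR = 18.79 − 3.12 = 15.67.
Upper fence = Q3 + 1.5·IQR = 20.87 + 3.12 = 23.99.
11.38 < 15.67 → outlier.
24.84 > 23.99 → outlier.
26.21 > 23.99 → outlier.
All remaining values lie within [15.67, 23.99].

11.38, 24.84, 26.21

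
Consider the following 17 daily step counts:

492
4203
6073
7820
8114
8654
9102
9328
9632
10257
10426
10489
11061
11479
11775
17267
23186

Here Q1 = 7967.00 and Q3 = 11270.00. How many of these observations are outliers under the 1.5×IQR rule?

IQR = 3303.00; fences at 7967.00 − 4954.50 = 3012.50 and 11270.00 + 4954.50 = 16224.50.
Outside the cutoffs: 492, 17267, 23186.

3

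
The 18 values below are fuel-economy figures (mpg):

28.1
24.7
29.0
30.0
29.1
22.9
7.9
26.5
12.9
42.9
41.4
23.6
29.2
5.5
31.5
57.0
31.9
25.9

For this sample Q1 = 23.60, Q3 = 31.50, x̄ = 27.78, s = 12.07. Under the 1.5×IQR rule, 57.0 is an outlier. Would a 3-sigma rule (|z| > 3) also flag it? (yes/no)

no

z = (57.0 − 27.78) / 12.07 = 2.42.
|z| = 2.42 ≤ 3.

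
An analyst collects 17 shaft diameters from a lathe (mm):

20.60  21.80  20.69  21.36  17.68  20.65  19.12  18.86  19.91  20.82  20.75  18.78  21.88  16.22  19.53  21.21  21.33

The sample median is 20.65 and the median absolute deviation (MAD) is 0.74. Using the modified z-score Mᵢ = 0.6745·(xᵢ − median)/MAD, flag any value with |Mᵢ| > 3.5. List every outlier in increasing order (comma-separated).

|Mᵢ| > 3.5 ⇔ |xᵢ − 20.65| > 3.5·0.74/0.6745 = 3.84.
So outliers lie outside [16.81, 24.49].
16.22: M = -4.04 → outlier.

16.22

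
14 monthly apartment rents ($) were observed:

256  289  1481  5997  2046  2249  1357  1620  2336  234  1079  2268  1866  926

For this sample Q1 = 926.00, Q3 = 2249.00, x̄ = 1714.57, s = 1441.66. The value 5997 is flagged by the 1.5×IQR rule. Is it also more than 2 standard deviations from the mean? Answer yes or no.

z = (5997 − 1714.57) / 1441.66 = 2.97.
|z| = 2.97 > 2.

yes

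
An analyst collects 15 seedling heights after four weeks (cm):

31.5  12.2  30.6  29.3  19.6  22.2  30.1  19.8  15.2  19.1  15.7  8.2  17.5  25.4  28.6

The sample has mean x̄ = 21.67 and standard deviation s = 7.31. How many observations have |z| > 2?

Cutoffs: x̄ ± 2s = [7.05, 36.29].
Every value lies within the cutoffs.

0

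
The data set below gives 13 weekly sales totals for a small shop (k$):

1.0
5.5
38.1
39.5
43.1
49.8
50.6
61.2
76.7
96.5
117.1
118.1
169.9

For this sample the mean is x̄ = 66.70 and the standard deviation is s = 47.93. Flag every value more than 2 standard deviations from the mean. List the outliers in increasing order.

Cutoffs at x̄ ± 2s: 66.70 ± 2·47.93 = [-29.16, 162.56].
169.9: z = 2.15, |z| > 2 → outlier.
Every other value lies within [-29.16, 162.56].

169.9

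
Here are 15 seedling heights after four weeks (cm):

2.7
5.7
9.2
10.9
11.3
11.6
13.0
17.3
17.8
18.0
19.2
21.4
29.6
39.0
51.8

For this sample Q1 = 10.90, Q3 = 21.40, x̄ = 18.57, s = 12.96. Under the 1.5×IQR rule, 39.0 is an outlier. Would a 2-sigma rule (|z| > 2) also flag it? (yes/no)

z = (39.0 − 18.57) / 12.96 = 1.58.
|z| = 1.58 ≤ 2.

no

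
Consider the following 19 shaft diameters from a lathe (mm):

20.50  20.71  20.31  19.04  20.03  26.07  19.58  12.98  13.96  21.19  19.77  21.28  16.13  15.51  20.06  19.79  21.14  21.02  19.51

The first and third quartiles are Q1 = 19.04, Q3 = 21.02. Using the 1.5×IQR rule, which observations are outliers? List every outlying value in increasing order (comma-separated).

IQR = Q3 − Q1 = 21.02 − 19.04 = 1.98.
Lower fence = Q1 − 1.5·IQR = 19.04 − 2.97 = 16.07.
Upper fence = Q3 + 1.5·IQR = 21.02 + 2.97 = 23.99.
12.98 < 16.07 → outlier.
13.96 < 16.07 → outlier.
15.51 < 16.07 → outlier.
26.07 > 23.99 → outlier.
All remaining values lie within [16.07, 23.99].

12.98, 13.96, 15.51, 26.07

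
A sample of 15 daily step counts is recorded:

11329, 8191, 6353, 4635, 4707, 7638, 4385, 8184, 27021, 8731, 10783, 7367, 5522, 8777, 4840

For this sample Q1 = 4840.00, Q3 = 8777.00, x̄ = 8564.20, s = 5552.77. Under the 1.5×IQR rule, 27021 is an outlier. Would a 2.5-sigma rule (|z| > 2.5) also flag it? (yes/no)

yes

z = (27021 − 8564.20) / 5552.77 = 3.32.
|z| = 3.32 > 2.5.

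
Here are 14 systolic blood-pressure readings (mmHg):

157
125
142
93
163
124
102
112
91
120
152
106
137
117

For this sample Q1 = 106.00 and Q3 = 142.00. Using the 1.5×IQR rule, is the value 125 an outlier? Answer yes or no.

no

IQR = Q3 − Q1 = 142.00 − 106.00 = 36.00.
Lower fence = Q1 − 1.5·IQR = 106.00 − 54.00 = 52.00.
Upper fence = Q3 + 1.5·IQR = 142.00 + 54.00 = 196.00.
125 lies within [52.00, 196.00].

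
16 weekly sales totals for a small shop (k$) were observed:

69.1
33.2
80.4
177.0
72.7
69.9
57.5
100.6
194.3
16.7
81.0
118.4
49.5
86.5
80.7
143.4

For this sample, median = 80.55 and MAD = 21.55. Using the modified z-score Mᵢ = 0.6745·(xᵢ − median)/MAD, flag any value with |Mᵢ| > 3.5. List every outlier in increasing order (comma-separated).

194.3

|Mᵢ| > 3.5 ⇔ |xᵢ − 80.55| > 3.5·21.55/0.6745 = 111.82.
So outliers lie outside [-31.27, 192.37].
194.3: M = 3.56 → outlier.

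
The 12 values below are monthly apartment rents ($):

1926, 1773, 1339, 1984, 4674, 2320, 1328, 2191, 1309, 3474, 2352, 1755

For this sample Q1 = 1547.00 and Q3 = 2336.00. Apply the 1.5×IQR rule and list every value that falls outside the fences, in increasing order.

IQR = Q3 − Q1 = 2336.00 − 1547.00 = 789.00.
Lower fence = Q1 − 1.5·IQR = 1547.00 − 1183.50 = 363.50.
Upper fence = Q3 + 1.5·IQR = 2336.00 + 1183.50 = 3519.50.
4674 > 3519.50 → outlier.
All remaining values lie within [363.50, 3519.50].

4674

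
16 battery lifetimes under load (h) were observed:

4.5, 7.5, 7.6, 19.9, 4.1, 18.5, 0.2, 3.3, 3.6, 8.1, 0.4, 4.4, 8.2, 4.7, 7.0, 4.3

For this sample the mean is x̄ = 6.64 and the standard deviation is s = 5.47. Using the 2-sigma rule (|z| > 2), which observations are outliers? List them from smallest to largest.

Cutoffs at x̄ ± 2s: 6.64 ± 2·5.47 = [-4.30, 17.58].
18.5: z = 2.17, |z| > 2 → outlier.
19.9: z = 2.42, |z| > 2 → outlier.
Every other value lies within [-4.30, 17.58].

18.5, 19.9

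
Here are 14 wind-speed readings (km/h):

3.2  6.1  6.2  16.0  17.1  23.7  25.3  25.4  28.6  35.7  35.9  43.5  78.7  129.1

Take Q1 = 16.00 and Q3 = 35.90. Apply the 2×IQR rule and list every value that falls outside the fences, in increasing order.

IQR = Q3 − Q1 = 35.90 − 16.00 = 19.90.
Lower fence = Q1 − 2·IQR = 16.00 − 39.80 = -23.80.
Upper fence = Q3 + 2·IQR = 35.90 + 39.80 = 75.70.
78.7 > 75.70 → outlier.
129.1 > 75.70 → outlier.
All remaining values lie within [-23.80, 75.70].

78.7, 129.1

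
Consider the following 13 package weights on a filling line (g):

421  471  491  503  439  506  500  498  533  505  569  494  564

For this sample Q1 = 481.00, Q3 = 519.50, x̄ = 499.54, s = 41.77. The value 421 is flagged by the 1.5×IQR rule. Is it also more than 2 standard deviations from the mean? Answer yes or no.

z = (421 − 499.54) / 41.77 = -1.88.
|z| = 1.88 ≤ 2.

no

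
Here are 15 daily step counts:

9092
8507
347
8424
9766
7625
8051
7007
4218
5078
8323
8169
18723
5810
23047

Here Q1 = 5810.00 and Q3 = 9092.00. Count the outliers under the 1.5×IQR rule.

IQR = 3282.00; fences at 5810.00 − 4923.00 = 887.00 and 9092.00 + 4923.00 = 14015.00.
Outside the cutoffs: 347, 18723, 23047.

3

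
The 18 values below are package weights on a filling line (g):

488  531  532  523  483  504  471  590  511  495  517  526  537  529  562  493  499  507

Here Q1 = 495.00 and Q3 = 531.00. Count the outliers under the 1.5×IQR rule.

IQR = 36.00; fences at 495.00 − 54.00 = 441.00 and 531.00 + 54.00 = 585.00.
Outside the cutoffs: 590.

1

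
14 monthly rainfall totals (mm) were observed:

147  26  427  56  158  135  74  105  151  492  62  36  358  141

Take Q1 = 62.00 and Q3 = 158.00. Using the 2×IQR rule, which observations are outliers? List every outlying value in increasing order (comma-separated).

358, 427, 492

IQR = Q3 − Q1 = 158.00 − 62.00 = 96.00.
Lower fence = Q1 − 2·IQR = 62.00 − 192.00 = -130.00.
Upper fence = Q3 + 2·IQR = 158.00 + 192.00 = 350.00.
358 > 350.00 → outlier.
427 > 350.00 → outlier.
492 > 350.00 → outlier.
All remaining values lie within [-130.00, 350.00].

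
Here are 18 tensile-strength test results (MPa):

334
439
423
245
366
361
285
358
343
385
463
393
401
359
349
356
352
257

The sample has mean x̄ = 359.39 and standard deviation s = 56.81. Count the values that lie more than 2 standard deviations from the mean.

Cutoffs: x̄ ± 2s = [245.77, 473.01].
Outside the cutoffs: 245.

1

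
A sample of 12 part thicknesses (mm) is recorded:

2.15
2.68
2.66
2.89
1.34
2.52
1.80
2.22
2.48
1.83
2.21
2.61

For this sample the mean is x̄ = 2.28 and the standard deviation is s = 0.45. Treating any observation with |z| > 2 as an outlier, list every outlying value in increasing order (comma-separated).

Cutoffs at x̄ ± 2s: 2.28 ± 2·0.45 = [1.38, 3.18].
1.34: z = -2.09, |z| > 2 → outlier.
Every other value lies within [1.38, 3.18].

1.34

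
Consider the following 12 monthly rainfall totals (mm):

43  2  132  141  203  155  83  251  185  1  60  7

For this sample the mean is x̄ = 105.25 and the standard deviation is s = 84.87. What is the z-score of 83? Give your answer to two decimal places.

z = (83 − 105.25) / 84.87 = -0.26.

-0.26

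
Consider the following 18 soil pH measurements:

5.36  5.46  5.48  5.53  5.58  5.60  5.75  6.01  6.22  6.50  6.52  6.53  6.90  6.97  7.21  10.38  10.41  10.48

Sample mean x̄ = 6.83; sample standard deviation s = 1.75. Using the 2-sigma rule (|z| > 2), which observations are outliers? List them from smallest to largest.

Cutoffs at x̄ ± 2s: 6.83 ± 2·1.75 = [3.33, 10.33].
10.38: z = 2.03, |z| > 2 → outlier.
10.41: z = 2.05, |z| > 2 → outlier.
10.48: z = 2.09, |z| > 2 → outlier.
Every other value lies within [3.33, 10.33].

10.38, 10.41, 10.48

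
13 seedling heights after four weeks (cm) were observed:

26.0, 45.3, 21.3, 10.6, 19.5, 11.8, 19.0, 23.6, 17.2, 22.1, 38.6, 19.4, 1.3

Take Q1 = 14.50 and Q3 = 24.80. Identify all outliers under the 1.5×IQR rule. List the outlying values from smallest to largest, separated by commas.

45.3

IQR = Q3 − Q1 = 24.80 − 14.50 = 10.30.
Lower fence = Q1 − 1.5·IQR = 14.50 − 15.45 = -0.95.
Upper fence = Q3 + 1.5·IQR = 24.80 + 15.45 = 40.25.
45.3 > 40.25 → outlier.
All remaining values lie within [-0.95, 40.25].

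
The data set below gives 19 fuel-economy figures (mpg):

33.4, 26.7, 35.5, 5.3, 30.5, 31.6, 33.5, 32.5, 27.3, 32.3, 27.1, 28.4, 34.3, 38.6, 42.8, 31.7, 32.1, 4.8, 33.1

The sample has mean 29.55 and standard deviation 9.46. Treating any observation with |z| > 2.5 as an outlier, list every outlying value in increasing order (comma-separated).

4.8, 5.3

Cutoffs at x̄ ± 2.5s: 29.55 ± 2.5·9.46 = [5.90, 53.20].
4.8: z = -2.62, |z| > 2.5 → outlier.
5.3: z = -2.56, |z| > 2.5 → outlier.
Every other value lies within [5.90, 53.20].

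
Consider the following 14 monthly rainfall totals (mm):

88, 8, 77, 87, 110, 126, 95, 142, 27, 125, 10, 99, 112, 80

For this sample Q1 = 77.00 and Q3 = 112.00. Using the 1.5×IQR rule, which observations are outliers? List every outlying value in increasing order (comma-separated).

IQR = Q3 − Q1 = 112.00 − 77.00 = 35.00.
Lower fence = Q1 − 1.5·IQR = 77.00 − 52.50 = 24.50.
Upper fence = Q3 + 1.5·IQR = 112.00 + 52.50 = 164.50.
8 < 24.50 → outlier.
10 < 24.50 → outlier.
All remaining values lie within [24.50, 164.50].

8, 10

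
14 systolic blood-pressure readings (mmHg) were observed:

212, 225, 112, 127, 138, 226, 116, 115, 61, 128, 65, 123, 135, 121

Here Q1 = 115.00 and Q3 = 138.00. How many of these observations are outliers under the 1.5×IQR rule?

5

IQR = 23.00; fences at 115.00 − 34.50 = 80.50 and 138.00 + 34.50 = 172.50.
Outside the cutoffs: 61, 65, 212, 225, 226.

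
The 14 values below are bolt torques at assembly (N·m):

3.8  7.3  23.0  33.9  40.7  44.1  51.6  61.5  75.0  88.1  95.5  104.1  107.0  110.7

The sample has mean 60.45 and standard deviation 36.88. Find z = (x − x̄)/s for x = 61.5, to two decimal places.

0.03

z = (61.5 − 60.45) / 36.88 = 0.03.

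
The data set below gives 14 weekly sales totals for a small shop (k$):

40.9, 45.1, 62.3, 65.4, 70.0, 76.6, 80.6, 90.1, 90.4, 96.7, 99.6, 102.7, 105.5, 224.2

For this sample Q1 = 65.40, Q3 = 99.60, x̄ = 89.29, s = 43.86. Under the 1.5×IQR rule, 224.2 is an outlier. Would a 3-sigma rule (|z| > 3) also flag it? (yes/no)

yes

z = (224.2 − 89.29) / 43.86 = 3.08.
|z| = 3.08 > 3.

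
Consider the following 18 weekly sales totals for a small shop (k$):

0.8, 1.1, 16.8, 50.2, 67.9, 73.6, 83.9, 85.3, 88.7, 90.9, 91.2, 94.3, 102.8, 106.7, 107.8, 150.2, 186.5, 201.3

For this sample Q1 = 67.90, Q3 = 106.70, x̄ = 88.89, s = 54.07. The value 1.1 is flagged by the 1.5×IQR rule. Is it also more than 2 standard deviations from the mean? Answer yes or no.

no

z = (1.1 − 88.89) / 54.07 = -1.62.
|z| = 1.62 ≤ 2.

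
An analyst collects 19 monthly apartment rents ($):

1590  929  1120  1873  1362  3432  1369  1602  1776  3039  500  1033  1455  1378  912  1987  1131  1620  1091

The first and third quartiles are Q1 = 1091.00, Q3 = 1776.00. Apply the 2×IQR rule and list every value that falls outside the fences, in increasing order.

IQR = Q3 − Q1 = 1776.00 − 1091.00 = 685.00.
Lower fence = Q1 − 2·IQR = 1091.00 − 1370.00 = -279.00.
Upper fence = Q3 + 2·IQR = 1776.00 + 1370.00 = 3146.00.
3432 > 3146.00 → outlier.
All remaining values lie within [-279.00, 3146.00].

3432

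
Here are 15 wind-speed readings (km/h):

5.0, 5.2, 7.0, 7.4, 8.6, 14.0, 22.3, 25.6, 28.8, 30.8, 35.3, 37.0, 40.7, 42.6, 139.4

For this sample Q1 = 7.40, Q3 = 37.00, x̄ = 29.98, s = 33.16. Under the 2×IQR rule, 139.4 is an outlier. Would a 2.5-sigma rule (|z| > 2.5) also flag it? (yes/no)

z = (139.4 − 29.98) / 33.16 = 3.30.
|z| = 3.30 > 2.5.

yes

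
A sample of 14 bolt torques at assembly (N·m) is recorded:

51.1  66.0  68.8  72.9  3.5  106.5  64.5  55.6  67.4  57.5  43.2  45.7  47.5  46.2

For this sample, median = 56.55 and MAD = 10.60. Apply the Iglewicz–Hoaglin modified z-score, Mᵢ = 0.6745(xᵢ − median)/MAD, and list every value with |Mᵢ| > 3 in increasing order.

3.5, 106.5

|Mᵢ| > 3 ⇔ |xᵢ − 56.55| > 3·10.60/0.6745 = 47.15.
So outliers lie outside [9.40, 103.70].
3.5: M = -3.38 → outlier.
106.5: M = 3.18 → outlier.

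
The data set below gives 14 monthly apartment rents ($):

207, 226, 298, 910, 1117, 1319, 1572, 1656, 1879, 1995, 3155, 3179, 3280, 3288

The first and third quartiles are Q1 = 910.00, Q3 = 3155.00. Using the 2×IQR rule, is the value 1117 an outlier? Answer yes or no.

no

IQR = Q3 − Q1 = 3155.00 − 910.00 = 2245.00.
Lower fence = Q1 − 2·IQR = 910.00 − 4490.00 = -3580.00.
Upper fence = Q3 + 2·IQR = 3155.00 + 4490.00 = 7645.00.
1117 lies within [-3580.00, 7645.00].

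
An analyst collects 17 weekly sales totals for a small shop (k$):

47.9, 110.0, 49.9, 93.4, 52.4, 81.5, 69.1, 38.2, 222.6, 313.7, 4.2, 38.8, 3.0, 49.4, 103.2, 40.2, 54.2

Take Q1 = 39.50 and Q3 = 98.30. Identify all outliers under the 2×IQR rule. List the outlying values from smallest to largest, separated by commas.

IQR = Q3 − Q1 = 98.30 − 39.50 = 58.80.
Lower fence = Q1 − 2·IQR = 39.50 − 117.60 = -78.10.
Upper fence = Q3 + 2·IQR = 98.30 + 117.60 = 215.90.
222.6 > 215.90 → outlier.
313.7 > 215.90 → outlier.
All remaining values lie within [-78.10, 215.90].

222.6, 313.7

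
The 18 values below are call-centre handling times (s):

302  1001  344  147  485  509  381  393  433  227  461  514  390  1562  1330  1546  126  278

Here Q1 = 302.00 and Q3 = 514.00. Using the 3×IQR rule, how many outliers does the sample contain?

IQR = 212.00; fences at 302.00 − 636.00 = -334.00 and 514.00 + 636.00 = 1150.00.
Outside the cutoffs: 1330, 1546, 1562.

3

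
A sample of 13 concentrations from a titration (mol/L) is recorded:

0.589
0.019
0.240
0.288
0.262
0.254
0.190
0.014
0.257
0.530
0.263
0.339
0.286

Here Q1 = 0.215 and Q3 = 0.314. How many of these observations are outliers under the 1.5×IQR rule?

4

IQR = 0.099; fences at 0.215 − 0.1485 = 0.0665 and 0.314 + 0.1485 = 0.4625.
Outside the cutoffs: 0.014, 0.019, 0.530, 0.589.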